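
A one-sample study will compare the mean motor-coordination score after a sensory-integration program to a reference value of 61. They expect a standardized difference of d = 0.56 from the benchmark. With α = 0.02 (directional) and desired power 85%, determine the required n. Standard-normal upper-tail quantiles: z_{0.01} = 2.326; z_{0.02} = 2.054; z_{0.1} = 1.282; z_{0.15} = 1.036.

For a one-sample test: n = ((z_{α} + z_β) / d)².
z_{α} + z_β = 2.054 + 1.036 = 3.090.
n = (3.090 / 0.56)² = 5.518² = 30.45.
Round up.

n = 31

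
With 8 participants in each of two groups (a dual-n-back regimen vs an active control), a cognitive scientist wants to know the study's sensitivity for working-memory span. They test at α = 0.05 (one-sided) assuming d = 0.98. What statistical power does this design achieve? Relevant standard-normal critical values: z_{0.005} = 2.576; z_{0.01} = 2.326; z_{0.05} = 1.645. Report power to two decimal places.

power ≈ 0.62

For two equal groups, power = Φ(d·√(n/2) − z_{α}).
d·√(n/2) = 0.98 × √(8/2) = 0.98 × 2.000 = 1.960.
z_β = 1.960 − 1.645 = 0.315.
Power = Φ(0.315) = 0.624.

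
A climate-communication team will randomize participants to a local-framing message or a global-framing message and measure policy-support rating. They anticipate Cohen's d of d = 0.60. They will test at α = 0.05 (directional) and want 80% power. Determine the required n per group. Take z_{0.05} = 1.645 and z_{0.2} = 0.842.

For two independent groups with equal n: n = 2·((z_{α} + z_β) / d)².
z_{α} + z_β = 1.645 + 0.842 = 2.487.
n = 2 × (2.487 / 0.60)² = 2 × 4.145² = 2 × 17.18 = 34.4.
Round up to the next whole participant.

n = 35 per group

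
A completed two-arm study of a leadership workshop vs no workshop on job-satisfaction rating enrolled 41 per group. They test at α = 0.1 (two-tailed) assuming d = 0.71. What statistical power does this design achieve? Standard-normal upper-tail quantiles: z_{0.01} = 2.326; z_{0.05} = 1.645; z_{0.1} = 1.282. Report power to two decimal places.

power ≈ 0.94

For two equal groups, power = Φ(d·√(n/2) − z_{α/2}).
d·√(n/2) = 0.71 × √(41/2) = 0.71 × 4.528 = 3.215.
z_β = 3.215 − 1.645 = 1.570.
Power = Φ(1.570) = 0.942.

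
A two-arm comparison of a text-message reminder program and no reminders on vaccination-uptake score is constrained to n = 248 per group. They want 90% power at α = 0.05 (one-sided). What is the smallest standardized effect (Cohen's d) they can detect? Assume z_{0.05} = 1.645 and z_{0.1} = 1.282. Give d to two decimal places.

d_min ≈ 0.26

For two independent groups of n = 248 each: d_min = (z_{α} + z_β)·√(2/n).
z-sum = 1.645 + 1.282 = 2.927.
d_min = 2.927 × √(2/248) = 2.927 × 0.0898 = 0.263.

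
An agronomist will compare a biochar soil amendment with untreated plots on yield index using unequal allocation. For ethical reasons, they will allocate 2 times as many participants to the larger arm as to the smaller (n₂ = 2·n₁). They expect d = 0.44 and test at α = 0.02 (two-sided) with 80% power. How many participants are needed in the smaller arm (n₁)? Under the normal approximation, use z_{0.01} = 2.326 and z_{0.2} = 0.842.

n₁ = 78

With allocation ratio k = n₂/n₁ = 2, Var(x̄₁−x̄₂) = σ²(1/n₁ + 1/(k·n₁)) = σ²·(k+1)/(k·n₁).
So n₁ = (1 + 1/k)·((z_{α/2} + z_β)/d)² = 1.500 × (3.168/0.44)².
n₁ = 1.500 × 51.84 = 77.8.
Round up: n₁ = 78, giving n₂ = 2 × 78 = 156.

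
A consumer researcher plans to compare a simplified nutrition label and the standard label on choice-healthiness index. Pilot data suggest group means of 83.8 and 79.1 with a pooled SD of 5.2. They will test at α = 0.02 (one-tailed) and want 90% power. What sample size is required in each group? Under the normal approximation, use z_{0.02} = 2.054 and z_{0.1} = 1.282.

Cohen's d = |M₁ − M₂| / SD_pooled = |83.8 − 79.1| / 5.2 = 4.7 / 5.2 = 0.904.
For two independent groups with equal n: n = 2·((z_{α} + z_β) / d)².
z_{α} + z_β = 2.054 + 1.282 = 3.336.
n = 2 × (3.336 / 0.904)² = 2 × 3.690² = 2 × 13.62 = 27.2.
Round up to the next whole participant.

n = 28 per group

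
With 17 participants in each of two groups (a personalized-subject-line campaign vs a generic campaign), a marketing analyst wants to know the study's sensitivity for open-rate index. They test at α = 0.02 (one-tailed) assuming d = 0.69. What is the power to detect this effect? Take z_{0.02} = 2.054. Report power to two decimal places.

For two equal groups, power = Φ(d·√(n/2) − z_{α}).
d·√(n/2) = 0.69 × √(17/2) = 0.69 × 2.915 = 2.012.
z_β = 2.012 − 2.054 = -0.042.
Power = Φ(-0.042) = 0.483.

power ≈ 0.48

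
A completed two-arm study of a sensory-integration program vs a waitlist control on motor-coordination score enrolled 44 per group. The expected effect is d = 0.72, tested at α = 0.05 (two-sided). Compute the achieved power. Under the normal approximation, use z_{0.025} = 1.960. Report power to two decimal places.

For two equal groups, power = Φ(d·√(n/2) − z_{α/2}).
d·√(n/2) = 0.72 × √(44/2) = 0.72 × 4.690 = 3.377.
z_β = 3.377 − 1.960 = 1.417.
Power = Φ(1.417) = 0.922.

power ≈ 0.92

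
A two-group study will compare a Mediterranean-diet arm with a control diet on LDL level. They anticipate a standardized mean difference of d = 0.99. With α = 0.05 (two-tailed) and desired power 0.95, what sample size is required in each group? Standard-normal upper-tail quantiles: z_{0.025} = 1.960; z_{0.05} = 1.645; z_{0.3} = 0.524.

n = 27 per group

For two independent groups with equal n: n = 2·((z_{α/2} + z_β) / d)².
z_{α/2} + z_β = 1.960 + 1.645 = 3.605.
n = 2 × (3.605 / 0.99)² = 2 × 3.641² = 2 × 13.26 = 26.5.
Round up to the next whole participant.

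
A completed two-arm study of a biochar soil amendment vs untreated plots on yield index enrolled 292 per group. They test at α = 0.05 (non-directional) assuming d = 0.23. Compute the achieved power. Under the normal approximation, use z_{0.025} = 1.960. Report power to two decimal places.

For two equal groups, power = Φ(d·√(n/2) − z_{α/2}).
d·√(n/2) = 0.23 × √(292/2) = 0.23 × 12.083 = 2.779.
z_β = 2.779 − 1.960 = 0.819.
Power = Φ(0.819) = 0.794.

power ≈ 0.79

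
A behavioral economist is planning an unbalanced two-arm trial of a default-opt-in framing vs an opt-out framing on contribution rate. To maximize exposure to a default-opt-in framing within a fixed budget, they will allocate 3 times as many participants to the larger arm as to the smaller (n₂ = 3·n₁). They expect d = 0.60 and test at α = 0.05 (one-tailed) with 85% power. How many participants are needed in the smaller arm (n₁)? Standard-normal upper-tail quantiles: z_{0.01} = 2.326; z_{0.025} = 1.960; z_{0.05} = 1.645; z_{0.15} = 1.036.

With allocation ratio k = n₂/n₁ = 3, Var(x̄₁−x̄₂) = σ²(1/n₁ + 1/(k·n₁)) = σ²·(k+1)/(k·n₁).
So n₁ = (1 + 1/k)·((z_{α} + z_β)/d)² = 1.333 × (2.681/0.60)².
n₁ = 1.333 × 19.97 = 26.6.
Round up: n₁ = 27, giving n₂ = 3 × 27 = 81.

n₁ = 27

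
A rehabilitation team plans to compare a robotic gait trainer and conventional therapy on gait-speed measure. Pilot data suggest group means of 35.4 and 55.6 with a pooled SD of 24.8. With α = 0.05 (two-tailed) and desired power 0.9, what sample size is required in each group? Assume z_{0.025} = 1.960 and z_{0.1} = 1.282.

n = 32 per group

Cohen's d = |M₁ − M₂| / SD_pooled = |35.4 − 55.6| / 24.8 = 20.2 / 24.8 = 0.815.
For two independent groups with equal n: n = 2·((z_{α/2} + z_β) / d)².
z_{α/2} + z_β = 1.960 + 1.282 = 3.242.
n = 2 × (3.242 / 0.815)² = 2 × 3.978² = 2 × 15.82 = 31.6.
Round up to the next whole participant.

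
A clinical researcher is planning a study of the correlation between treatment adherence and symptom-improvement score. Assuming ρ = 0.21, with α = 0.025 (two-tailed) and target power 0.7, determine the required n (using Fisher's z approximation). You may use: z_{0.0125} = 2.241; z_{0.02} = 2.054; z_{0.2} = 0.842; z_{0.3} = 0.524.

Fisher's z: C = ½·ln((1+r)/(1−r)) = ½·ln(1.5316) = 0.2132.
n = ((z_{α/2} + z_β)/C)² + 3.
(2.241 + 0.524) / 0.2132 = 2.765 / 0.2132 = 12.969.
n = 12.969² + 3 = 168.20 + 3 = 171.2.
Round up.

n = 172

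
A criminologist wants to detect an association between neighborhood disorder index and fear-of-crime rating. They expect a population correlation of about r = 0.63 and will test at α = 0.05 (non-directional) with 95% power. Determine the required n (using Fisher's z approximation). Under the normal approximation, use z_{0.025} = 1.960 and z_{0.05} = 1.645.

Fisher's z: C = ½·ln((1+r)/(1−r)) = ½·ln(4.4054) = 0.7414.
n = ((z_{α/2} + z_β)/C)² + 3.
(1.960 + 1.645) / 0.7414 = 3.605 / 0.7414 = 4.862.
n = 4.862² + 3 = 23.64 + 3 = 26.6.
Round up.

n = 27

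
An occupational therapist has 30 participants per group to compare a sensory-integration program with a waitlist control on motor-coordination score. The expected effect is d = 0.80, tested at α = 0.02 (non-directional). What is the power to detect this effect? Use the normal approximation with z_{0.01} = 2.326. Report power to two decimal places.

power ≈ 0.78

For two equal groups, power = Φ(d·√(n/2) − z_{α/2}).
d·√(n/2) = 0.80 × √(30/2) = 0.80 × 3.873 = 3.098.
z_β = 3.098 − 2.326 = 0.772.
Power = Φ(0.772) = 0.780.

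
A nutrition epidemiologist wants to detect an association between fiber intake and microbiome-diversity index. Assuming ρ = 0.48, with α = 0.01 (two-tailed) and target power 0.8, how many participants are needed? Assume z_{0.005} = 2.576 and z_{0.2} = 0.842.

n = 46

Fisher's z: C = ½·ln((1+r)/(1−r)) = ½·ln(2.8462) = 0.5230.
n = ((z_{α/2} + z_β)/C)² + 3.
(2.576 + 0.842) / 0.5230 = 3.418 / 0.5230 = 6.535.
n = 6.535² + 3 = 42.71 + 3 = 45.7.
Round up.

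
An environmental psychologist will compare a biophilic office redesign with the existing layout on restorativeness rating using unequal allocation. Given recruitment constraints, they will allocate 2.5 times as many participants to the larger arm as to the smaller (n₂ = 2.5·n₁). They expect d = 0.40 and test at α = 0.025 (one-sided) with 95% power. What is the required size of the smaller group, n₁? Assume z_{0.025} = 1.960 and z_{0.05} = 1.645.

With allocation ratio k = n₂/n₁ = 2.5, Var(x̄₁−x̄₂) = σ²(1/n₁ + 1/(k·n₁)) = σ²·(k+1)/(k·n₁).
So n₁ = (1 + 1/k)·((z_{α} + z_β)/d)² = 1.400 × (3.605/0.40)².
n₁ = 1.400 × 81.23 = 113.7.
Round up: n₁ = 114, giving n₂ = 2.5 × 114 = 285.

n₁ = 114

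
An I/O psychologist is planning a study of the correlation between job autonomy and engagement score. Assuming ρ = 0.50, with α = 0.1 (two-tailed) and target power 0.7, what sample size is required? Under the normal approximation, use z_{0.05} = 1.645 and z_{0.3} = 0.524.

Fisher's z: C = ½·ln((1+r)/(1−r)) = ½·ln(3.0000) = 0.5493.
n = ((z_{α/2} + z_β)/C)² + 3.
(1.645 + 0.524) / 0.5493 = 2.169 / 0.5493 = 3.949.
n = 3.949² + 3 = 15.59 + 3 = 18.6.
Round up.

n = 19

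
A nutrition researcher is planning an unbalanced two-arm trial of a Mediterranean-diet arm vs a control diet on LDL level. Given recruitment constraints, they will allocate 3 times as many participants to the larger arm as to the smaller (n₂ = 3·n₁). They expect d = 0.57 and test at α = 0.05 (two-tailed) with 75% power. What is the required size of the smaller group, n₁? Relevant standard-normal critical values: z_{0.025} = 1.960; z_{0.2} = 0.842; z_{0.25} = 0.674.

With allocation ratio k = n₂/n₁ = 3, Var(x̄₁−x̄₂) = σ²(1/n₁ + 1/(k·n₁)) = σ²·(k+1)/(k·n₁).
So n₁ = (1 + 1/k)·((z_{α/2} + z_β)/d)² = 1.333 × (2.634/0.57)².
n₁ = 1.333 × 21.35 = 28.5.
Round up: n₁ = 29, giving n₂ = 3 × 29 = 87.

n₁ = 29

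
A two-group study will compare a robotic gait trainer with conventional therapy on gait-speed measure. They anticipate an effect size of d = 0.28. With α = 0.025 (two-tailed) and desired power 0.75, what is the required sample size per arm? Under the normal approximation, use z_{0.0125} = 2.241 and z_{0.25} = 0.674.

For two independent groups with equal n: n = 2·((z_{α/2} + z_β) / d)².
z_{α/2} + z_β = 2.241 + 0.674 = 2.915.
n = 2 × (2.915 / 0.28)² = 2 × 10.411² = 2 × 108.38 = 216.8.
Round up to the next whole participant.

n = 217 per group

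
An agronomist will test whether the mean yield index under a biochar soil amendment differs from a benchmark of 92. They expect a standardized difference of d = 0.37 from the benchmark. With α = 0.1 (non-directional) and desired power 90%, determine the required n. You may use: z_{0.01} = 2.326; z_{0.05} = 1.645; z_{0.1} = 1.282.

For a one-sample test: n = ((z_{α/2} + z_β) / d)².
z_{α/2} + z_β = 1.645 + 1.282 = 2.927.
n = (2.927 / 0.37)² = 7.911² = 62.58.
Round up.

n = 63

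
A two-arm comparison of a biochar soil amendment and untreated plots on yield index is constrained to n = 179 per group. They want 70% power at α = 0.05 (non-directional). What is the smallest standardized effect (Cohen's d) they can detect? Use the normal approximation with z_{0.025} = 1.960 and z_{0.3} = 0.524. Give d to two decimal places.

d_min ≈ 0.26

For two independent groups of n = 179 each: d_min = (z_{α/2} + z_β)·√(2/n).
z-sum = 1.960 + 0.524 = 2.484.
d_min = 2.484 × √(2/179) = 2.484 × 0.1057 = 0.263.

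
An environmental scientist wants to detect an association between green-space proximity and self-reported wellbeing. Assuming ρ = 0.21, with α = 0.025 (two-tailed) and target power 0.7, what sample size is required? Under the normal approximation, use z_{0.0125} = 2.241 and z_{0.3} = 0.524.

n = 172

Fisher's z: C = ½·ln((1+r)/(1−r)) = ½·ln(1.5316) = 0.2132.
n = ((z_{α/2} + z_β)/C)² + 3.
(2.241 + 0.524) / 0.2132 = 2.765 / 0.2132 = 12.969.
n = 12.969² + 3 = 168.20 + 3 = 171.2.
Round up.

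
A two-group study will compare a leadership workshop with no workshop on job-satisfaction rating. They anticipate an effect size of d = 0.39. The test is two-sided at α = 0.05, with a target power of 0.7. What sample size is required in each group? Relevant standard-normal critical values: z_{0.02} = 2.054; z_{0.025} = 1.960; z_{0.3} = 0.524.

For two independent groups with equal n: n = 2·((z_{α/2} + z_β) / d)².
z_{α/2} + z_β = 1.960 + 0.524 = 2.484.
n = 2 × (2.484 / 0.39)² = 2 × 6.369² = 2 × 40.57 = 81.1.
Round up to the next whole participant.

n = 82 per group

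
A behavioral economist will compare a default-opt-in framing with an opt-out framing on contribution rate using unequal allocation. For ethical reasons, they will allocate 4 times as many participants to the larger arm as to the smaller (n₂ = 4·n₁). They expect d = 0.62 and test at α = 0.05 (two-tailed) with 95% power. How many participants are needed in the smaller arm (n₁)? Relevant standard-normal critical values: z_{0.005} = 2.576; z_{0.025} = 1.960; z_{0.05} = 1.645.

n₁ = 43

With allocation ratio k = n₂/n₁ = 4, Var(x̄₁−x̄₂) = σ²(1/n₁ + 1/(k·n₁)) = σ²·(k+1)/(k·n₁).
So n₁ = (1 + 1/k)·((z_{α/2} + z_β)/d)² = 1.250 × (3.605/0.62)².
n₁ = 1.250 × 33.81 = 42.3.
Round up: n₁ = 43, giving n₂ = 4 × 43 = 172.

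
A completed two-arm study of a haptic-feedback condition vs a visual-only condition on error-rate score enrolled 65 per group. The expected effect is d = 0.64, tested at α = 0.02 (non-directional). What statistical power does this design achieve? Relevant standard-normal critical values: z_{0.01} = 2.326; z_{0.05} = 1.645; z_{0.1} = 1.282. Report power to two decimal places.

For two equal groups, power = Φ(d·√(n/2) − z_{α/2}).
d·√(n/2) = 0.64 × √(65/2) = 0.64 × 5.701 = 3.649.
z_β = 3.649 − 2.326 = 1.323.
Power = Φ(1.323) = 0.907.

power ≈ 0.91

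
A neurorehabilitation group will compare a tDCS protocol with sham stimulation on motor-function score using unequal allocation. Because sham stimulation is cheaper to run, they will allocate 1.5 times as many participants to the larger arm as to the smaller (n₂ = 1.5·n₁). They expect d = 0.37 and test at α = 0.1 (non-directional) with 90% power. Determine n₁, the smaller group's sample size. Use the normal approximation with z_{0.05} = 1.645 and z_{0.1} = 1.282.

With allocation ratio k = n₂/n₁ = 1.5, Var(x̄₁−x̄₂) = σ²(1/n₁ + 1/(k·n₁)) = σ²·(k+1)/(k·n₁).
So n₁ = (1 + 1/k)·((z_{α/2} + z_β)/d)² = 1.667 × (2.927/0.37)².
n₁ = 1.667 × 62.58 = 104.3.
Round up: n₁ = 105, giving n₂ = ⌈1.5 × 105⌉ = ⌈157.5⌉ = 158.

n₁ = 105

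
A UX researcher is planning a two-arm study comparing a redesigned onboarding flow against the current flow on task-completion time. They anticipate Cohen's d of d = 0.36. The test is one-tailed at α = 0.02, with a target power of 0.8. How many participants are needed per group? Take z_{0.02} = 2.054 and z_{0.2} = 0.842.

For two independent groups with equal n: n = 2·((z_{α} + z_β) / d)².
z_{α} + z_β = 2.054 + 0.842 = 2.896.
n = 2 × (2.896 / 0.36)² = 2 × 8.044² = 2 × 64.71 = 129.4.
Round up to the next whole participant.

n = 130 per group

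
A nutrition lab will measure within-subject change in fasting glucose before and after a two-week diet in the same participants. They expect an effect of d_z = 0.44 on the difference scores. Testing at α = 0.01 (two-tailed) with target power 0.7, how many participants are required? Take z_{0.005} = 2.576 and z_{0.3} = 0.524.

n = 50 pairs

For a paired (one-sample on differences) test: n = ((z_{α/2} + z_β) / d)².
z_{α/2} + z_β = 2.576 + 0.524 = 3.100.
n = (3.100 / 0.44)² = 7.045² = 49.64.
Round up.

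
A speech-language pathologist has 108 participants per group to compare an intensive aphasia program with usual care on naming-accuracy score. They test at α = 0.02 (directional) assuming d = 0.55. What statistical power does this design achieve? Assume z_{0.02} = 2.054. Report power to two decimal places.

power ≈ 0.98

For two equal groups, power = Φ(d·√(n/2) − z_{α}).
d·√(n/2) = 0.55 × √(108/2) = 0.55 × 7.348 = 4.042.
z_β = 4.042 − 2.054 = 1.988.
Power = Φ(1.988) = 0.977.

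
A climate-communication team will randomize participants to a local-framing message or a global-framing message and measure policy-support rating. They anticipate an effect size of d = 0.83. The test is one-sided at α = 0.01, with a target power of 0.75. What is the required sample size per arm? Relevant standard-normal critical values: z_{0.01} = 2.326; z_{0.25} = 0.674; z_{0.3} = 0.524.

n = 27 per group

For two independent groups with equal n: n = 2·((z_{α} + z_β) / d)².
z_{α} + z_β = 2.326 + 0.674 = 3.000.
n = 2 × (3.000 / 0.83)² = 2 × 3.614² = 2 × 13.06 = 26.1.
Round up to the next whole participant.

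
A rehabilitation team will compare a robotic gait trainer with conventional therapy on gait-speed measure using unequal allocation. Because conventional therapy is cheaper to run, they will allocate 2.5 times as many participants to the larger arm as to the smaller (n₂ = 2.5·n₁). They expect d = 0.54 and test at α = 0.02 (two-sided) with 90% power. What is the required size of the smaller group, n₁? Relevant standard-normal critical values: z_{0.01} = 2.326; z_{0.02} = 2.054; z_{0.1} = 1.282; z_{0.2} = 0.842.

n₁ = 63

With allocation ratio k = n₂/n₁ = 2.5, Var(x̄₁−x̄₂) = σ²(1/n₁ + 1/(k·n₁)) = σ²·(k+1)/(k·n₁).
So n₁ = (1 + 1/k)·((z_{α/2} + z_β)/d)² = 1.400 × (3.608/0.54)².
n₁ = 1.400 × 44.64 = 62.5.
Round up: n₁ = 63, giving n₂ = ⌈2.5 × 63⌉ = ⌈157.5⌉ = 158.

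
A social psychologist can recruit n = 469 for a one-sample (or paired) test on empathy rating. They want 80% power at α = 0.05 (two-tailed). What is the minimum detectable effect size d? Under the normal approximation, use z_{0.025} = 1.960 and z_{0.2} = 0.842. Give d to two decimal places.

For a single sample (or paired design) of n = 469: d_min = (z_{α/2} + z_β)/√n.
z-sum = 1.960 + 0.842 = 2.802.
d_min = 2.802 / √469 = 2.802 / 21.656 = 0.129.

d_min ≈ 0.13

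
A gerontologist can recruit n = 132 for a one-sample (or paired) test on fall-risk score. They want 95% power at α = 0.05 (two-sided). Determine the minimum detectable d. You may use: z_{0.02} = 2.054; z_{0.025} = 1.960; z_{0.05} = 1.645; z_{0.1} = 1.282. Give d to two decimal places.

d_min ≈ 0.31

For a single sample (or paired design) of n = 132: d_min = (z_{α/2} + z_β)/√n.
z-sum = 1.960 + 1.645 = 3.605.
d_min = 3.605 / √132 = 3.605 / 11.489 = 0.314.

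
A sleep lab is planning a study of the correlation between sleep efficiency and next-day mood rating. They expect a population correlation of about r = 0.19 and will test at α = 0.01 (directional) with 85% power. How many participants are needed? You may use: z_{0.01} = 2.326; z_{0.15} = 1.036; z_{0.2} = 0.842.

Fisher's z: C = ½·ln((1+r)/(1−r)) = ½·ln(1.4691) = 0.1923.
n = ((z_{α} + z_β)/C)² + 3.
(2.326 + 1.036) / 0.1923 = 3.362 / 0.1923 = 17.483.
n = 17.483² + 3 = 305.66 + 3 = 308.7.
Round up.

n = 309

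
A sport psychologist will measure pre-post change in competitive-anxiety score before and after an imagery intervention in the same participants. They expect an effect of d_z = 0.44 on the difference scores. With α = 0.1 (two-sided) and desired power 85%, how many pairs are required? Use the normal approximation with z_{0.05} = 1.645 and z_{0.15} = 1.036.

n = 38 pairs

For a paired (one-sample on differences) test: n = ((z_{α/2} + z_β) / d)².
z_{α/2} + z_β = 1.645 + 1.036 = 2.681.
n = (2.681 / 0.44)² = 6.093² = 37.13.
Round up.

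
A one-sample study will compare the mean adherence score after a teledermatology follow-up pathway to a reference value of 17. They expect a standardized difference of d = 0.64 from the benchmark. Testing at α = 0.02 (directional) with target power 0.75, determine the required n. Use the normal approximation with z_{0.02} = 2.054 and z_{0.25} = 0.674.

n = 19

For a one-sample test: n = ((z_{α} + z_β) / d)².
z_{α} + z_β = 2.054 + 0.674 = 2.728.
n = (2.728 / 0.64)² = 4.263² = 18.17.
Round up.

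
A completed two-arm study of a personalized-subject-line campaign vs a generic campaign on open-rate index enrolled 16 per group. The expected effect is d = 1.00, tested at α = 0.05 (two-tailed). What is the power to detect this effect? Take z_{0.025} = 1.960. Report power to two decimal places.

For two equal groups, power = Φ(d·√(n/2) − z_{α/2}).
d·√(n/2) = 1.00 × √(16/2) = 1.00 × 2.828 = 2.828.
z_β = 2.828 − 1.960 = 0.868.
Power = Φ(0.868) = 0.807.

power ≈ 0.81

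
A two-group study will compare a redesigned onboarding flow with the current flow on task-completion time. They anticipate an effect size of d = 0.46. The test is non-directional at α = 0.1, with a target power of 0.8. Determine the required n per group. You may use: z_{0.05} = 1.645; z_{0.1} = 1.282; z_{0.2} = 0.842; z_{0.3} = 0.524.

n = 59 per group

For two independent groups with equal n: n = 2·((z_{α/2} + z_β) / d)².
z_{α/2} + z_β = 1.645 + 0.842 = 2.487.
n = 2 × (2.487 / 0.46)² = 2 × 5.407² = 2 × 29.23 = 58.5.
Round up to the next whole participant.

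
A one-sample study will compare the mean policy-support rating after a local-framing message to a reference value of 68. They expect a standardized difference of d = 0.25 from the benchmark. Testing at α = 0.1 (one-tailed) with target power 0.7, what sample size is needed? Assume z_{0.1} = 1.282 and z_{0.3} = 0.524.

For a one-sample test: n = ((z_{α} + z_β) / d)².
z_{α} + z_β = 1.282 + 0.524 = 1.806.
n = (1.806 / 0.25)² = 7.224² = 52.19.
Round up.

n = 53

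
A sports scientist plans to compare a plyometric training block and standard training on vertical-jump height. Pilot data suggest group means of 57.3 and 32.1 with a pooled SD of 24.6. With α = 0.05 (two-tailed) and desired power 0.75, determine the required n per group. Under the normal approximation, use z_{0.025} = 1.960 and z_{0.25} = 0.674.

n = 14 per group

Cohen's d = |M₁ − M₂| / SD_pooled = |57.3 − 32.1| / 24.6 = 25.2 / 24.6 = 1.024.
For two independent groups with equal n: n = 2·((z_{α/2} + z_β) / d)².
z_{α/2} + z_β = 1.960 + 0.674 = 2.634.
n = 2 × (2.634 / 1.024)² = 2 × 2.572² = 2 × 6.62 = 13.2.
Round up to the next whole participant.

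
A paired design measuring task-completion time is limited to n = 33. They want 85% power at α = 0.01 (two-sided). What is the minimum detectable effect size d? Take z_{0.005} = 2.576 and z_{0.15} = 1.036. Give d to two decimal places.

For a single sample (or paired design) of n = 33: d_min = (z_{α/2} + z_β)/√n.
z-sum = 2.576 + 1.036 = 3.612.
d_min = 3.612 / √33 = 3.612 / 5.745 = 0.629.

d_min ≈ 0.63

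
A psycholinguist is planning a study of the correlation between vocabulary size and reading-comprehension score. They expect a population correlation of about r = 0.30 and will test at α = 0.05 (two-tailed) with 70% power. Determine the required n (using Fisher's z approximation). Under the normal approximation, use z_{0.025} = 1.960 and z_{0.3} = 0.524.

Fisher's z: C = ½·ln((1+r)/(1−r)) = ½·ln(1.8571) = 0.3095.
n = ((z_{α/2} + z_β)/C)² + 3.
(1.960 + 0.524) / 0.3095 = 2.484 / 0.3095 = 8.026.
n = 8.026² + 3 = 64.41 + 3 = 67.4.
Round up.

n = 68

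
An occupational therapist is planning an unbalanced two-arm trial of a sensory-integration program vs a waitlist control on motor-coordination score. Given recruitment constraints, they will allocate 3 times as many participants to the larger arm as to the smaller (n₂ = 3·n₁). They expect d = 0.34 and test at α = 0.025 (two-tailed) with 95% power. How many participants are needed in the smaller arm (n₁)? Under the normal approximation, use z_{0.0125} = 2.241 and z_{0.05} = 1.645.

n₁ = 175

With allocation ratio k = n₂/n₁ = 3, Var(x̄₁−x̄₂) = σ²(1/n₁ + 1/(k·n₁)) = σ²·(k+1)/(k·n₁).
So n₁ = (1 + 1/k)·((z_{α/2} + z_β)/d)² = 1.333 × (3.886/0.34)².
n₁ = 1.333 × 130.63 = 174.2.
Round up: n₁ = 175, giving n₂ = 3 × 175 = 525.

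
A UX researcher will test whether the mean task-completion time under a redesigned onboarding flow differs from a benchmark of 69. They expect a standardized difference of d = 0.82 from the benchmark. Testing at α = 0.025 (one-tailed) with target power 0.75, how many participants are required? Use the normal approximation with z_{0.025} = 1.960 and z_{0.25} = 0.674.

n = 11

For a one-sample test: n = ((z_{α} + z_β) / d)².
z_{α} + z_β = 1.960 + 0.674 = 2.634.
n = (2.634 / 0.82)² = 3.212² = 10.32.
Round up.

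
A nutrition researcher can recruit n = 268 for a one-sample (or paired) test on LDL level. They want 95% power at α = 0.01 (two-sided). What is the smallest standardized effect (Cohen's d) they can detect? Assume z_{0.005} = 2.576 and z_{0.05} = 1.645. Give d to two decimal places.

For a single sample (or paired design) of n = 268: d_min = (z_{α/2} + z_β)/√n.
z-sum = 2.576 + 1.645 = 4.221.
d_min = 4.221 / √268 = 4.221 / 16.371 = 0.258.

d_min ≈ 0.26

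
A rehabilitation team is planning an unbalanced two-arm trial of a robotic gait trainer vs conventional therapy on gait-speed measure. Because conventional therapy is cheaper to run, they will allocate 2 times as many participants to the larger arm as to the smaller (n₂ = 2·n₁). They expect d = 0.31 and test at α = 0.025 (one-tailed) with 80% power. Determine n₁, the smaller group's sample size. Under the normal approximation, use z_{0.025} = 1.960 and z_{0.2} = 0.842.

n₁ = 123

With allocation ratio k = n₂/n₁ = 2, Var(x̄₁−x̄₂) = σ²(1/n₁ + 1/(k·n₁)) = σ²·(k+1)/(k·n₁).
So n₁ = (1 + 1/k)·((z_{α} + z_β)/d)² = 1.500 × (2.802/0.31)².
n₁ = 1.500 × 81.70 = 122.5.
Round up: n₁ = 123, giving n₂ = 2 × 123 = 246.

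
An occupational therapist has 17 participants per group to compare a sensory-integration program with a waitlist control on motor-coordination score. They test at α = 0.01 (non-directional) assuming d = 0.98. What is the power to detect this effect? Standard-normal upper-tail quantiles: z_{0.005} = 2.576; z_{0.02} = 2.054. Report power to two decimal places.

power ≈ 0.61

For two equal groups, power = Φ(d·√(n/2) − z_{α/2}).
d·√(n/2) = 0.98 × √(17/2) = 0.98 × 2.915 = 2.857.
z_β = 2.857 − 2.576 = 0.281.
Power = Φ(0.281) = 0.611.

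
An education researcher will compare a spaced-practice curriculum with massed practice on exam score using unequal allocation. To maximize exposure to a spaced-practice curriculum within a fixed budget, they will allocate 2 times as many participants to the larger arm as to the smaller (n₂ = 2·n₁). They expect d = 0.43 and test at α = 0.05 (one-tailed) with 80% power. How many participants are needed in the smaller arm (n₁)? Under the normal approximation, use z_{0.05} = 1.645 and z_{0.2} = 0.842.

With allocation ratio k = n₂/n₁ = 2, Var(x̄₁−x̄₂) = σ²(1/n₁ + 1/(k·n₁)) = σ²·(k+1)/(k·n₁).
So n₁ = (1 + 1/k)·((z_{α} + z_β)/d)² = 1.500 × (2.487/0.43)².
n₁ = 1.500 × 33.45 = 50.2.
Round up: n₁ = 51, giving n₂ = 2 × 51 = 102.

n₁ = 51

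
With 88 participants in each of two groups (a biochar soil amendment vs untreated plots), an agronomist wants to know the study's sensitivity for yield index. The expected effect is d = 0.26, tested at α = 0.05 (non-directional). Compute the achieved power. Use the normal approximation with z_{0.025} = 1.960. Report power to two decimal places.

power ≈ 0.41

For two equal groups, power = Φ(d·√(n/2) − z_{α/2}).
d·√(n/2) = 0.26 × √(88/2) = 0.26 × 6.633 = 1.725.
z_β = 1.725 − 1.960 = -0.235.
Power = Φ(-0.235) = 0.407.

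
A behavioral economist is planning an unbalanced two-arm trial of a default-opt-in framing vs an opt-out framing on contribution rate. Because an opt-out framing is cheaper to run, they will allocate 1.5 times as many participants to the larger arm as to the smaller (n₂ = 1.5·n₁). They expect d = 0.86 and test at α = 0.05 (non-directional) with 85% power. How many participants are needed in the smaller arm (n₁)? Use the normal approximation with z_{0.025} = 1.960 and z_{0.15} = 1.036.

n₁ = 21

With allocation ratio k = n₂/n₁ = 1.5, Var(x̄₁−x̄₂) = σ²(1/n₁ + 1/(k·n₁)) = σ²·(k+1)/(k·n₁).
So n₁ = (1 + 1/k)·((z_{α/2} + z_β)/d)² = 1.667 × (2.996/0.86)².
n₁ = 1.667 × 12.14 = 20.2.
Round up: n₁ = 21, giving n₂ = ⌈1.5 × 21⌉ = ⌈31.5⌉ = 32.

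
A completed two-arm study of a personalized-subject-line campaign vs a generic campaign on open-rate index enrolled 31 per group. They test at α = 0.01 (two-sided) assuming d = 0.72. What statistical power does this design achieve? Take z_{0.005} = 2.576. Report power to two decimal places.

For two equal groups, power = Φ(d·√(n/2) − z_{α/2}).
d·√(n/2) = 0.72 × √(31/2) = 0.72 × 3.937 = 2.835.
z_β = 2.835 − 2.576 = 0.259.
Power = Φ(0.259) = 0.602.

power ≈ 0.60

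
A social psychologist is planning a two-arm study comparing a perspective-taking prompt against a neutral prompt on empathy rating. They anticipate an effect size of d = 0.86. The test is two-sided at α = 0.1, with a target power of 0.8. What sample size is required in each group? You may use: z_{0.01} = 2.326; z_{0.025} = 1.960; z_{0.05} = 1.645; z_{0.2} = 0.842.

For two independent groups with equal n: n = 2·((z_{α/2} + z_β) / d)².
z_{α/2} + z_β = 1.645 + 0.842 = 2.487.
n = 2 × (2.487 / 0.86)² = 2 × 2.892² = 2 × 8.36 = 16.7.
Round up to the next whole participant.

n = 17 per group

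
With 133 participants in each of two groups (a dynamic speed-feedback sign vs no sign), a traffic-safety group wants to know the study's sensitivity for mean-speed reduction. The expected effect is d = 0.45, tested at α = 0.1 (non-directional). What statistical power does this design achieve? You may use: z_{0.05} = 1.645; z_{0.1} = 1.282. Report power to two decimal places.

For two equal groups, power = Φ(d·√(n/2) − z_{α/2}).
d·√(n/2) = 0.45 × √(133/2) = 0.45 × 8.155 = 3.670.
z_β = 3.670 − 1.645 = 2.025.
Power = Φ(2.025) = 0.979.

power ≈ 0.98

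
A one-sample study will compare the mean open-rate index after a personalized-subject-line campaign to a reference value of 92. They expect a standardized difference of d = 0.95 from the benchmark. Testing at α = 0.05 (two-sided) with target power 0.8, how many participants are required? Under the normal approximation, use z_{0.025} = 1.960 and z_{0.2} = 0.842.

For a one-sample test: n = ((z_{α/2} + z_β) / d)².
z_{α/2} + z_β = 1.960 + 0.842 = 2.802.
n = (2.802 / 0.95)² = 2.949² = 8.70.
Round up.

n = 9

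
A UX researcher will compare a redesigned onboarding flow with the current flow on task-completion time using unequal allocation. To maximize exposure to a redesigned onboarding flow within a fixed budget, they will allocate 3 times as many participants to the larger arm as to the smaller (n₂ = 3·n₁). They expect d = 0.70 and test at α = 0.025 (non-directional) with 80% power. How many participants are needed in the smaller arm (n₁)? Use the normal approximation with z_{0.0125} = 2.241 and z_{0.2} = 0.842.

With allocation ratio k = n₂/n₁ = 3, Var(x̄₁−x̄₂) = σ²(1/n₁ + 1/(k·n₁)) = σ²·(k+1)/(k·n₁).
So n₁ = (1 + 1/k)·((z_{α/2} + z_β)/d)² = 1.333 × (3.083/0.70)².
n₁ = 1.333 × 19.40 = 25.9.
Round up: n₁ = 26, giving n₂ = 3 × 26 = 78.

n₁ = 26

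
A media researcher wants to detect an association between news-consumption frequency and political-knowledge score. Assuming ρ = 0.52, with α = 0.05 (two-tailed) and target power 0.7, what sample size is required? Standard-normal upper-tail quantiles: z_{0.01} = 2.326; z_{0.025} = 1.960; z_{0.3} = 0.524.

Fisher's z: C = ½·ln((1+r)/(1−r)) = ½·ln(3.1667) = 0.5763.
n = ((z_{α/2} + z_β)/C)² + 3.
(1.960 + 0.524) / 0.5763 = 2.484 / 0.5763 = 4.310.
n = 4.310² + 3 = 18.58 + 3 = 21.6.
Round up.

n = 22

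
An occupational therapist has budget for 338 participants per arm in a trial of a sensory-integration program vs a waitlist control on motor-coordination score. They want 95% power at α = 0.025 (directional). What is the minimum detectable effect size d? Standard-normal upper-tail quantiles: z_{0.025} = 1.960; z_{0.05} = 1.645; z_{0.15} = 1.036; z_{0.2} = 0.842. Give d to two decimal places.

For two independent groups of n = 338 each: d_min = (z_{α} + z_β)·√(2/n).
z-sum = 1.960 + 1.645 = 3.605.
d_min = 3.605 × √(2/338) = 3.605 × 0.0769 = 0.277.

d_min ≈ 0.28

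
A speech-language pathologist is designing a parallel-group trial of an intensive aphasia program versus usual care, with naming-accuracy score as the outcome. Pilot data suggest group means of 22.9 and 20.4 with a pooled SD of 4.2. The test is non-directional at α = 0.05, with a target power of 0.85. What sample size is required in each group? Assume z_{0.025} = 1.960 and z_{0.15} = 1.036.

Cohen's d = |M₁ − M₂| / SD_pooled = |22.9 − 20.4| / 4.2 = 2.5 / 4.2 = 0.595.
For two independent groups with equal n: n = 2·((z_{α/2} + z_β) / d)².
z_{α/2} + z_β = 1.960 + 1.036 = 2.996.
n = 2 × (2.996 / 0.595)² = 2 × 5.035² = 2 × 25.35 = 50.7.
Round up to the next whole participant.

n = 51 per group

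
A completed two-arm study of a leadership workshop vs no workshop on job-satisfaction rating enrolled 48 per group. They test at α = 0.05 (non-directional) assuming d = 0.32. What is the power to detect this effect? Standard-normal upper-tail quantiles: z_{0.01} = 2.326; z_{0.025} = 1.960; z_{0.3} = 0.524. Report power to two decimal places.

power ≈ 0.35

For two equal groups, power = Φ(d·√(n/2) − z_{α/2}).
d·√(n/2) = 0.32 × √(48/2) = 0.32 × 4.899 = 1.568.
z_β = 1.568 − 1.960 = -0.392.
Power = Φ(-0.392) = 0.347.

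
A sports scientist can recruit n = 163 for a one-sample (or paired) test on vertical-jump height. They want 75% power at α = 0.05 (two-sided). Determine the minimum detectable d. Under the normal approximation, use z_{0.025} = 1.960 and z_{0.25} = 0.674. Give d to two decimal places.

For a single sample (or paired design) of n = 163: d_min = (z_{α/2} + z_β)/√n.
z-sum = 1.960 + 0.674 = 2.634.
d_min = 2.634 / √163 = 2.634 / 12.767 = 0.206.

d_min ≈ 0.21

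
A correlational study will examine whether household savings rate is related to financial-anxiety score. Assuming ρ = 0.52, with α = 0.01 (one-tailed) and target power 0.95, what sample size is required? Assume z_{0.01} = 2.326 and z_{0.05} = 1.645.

Fisher's z: C = ½·ln((1+r)/(1−r)) = ½·ln(3.1667) = 0.5763.
n = ((z_{α} + z_β)/C)² + 3.
(2.326 + 1.645) / 0.5763 = 3.971 / 0.5763 = 6.891.
n = 6.891² + 3 = 47.48 + 3 = 50.5.
Round up.

n = 51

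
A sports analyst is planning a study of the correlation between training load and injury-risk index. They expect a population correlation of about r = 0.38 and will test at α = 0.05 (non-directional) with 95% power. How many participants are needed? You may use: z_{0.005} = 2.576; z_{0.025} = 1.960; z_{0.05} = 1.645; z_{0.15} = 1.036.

n = 85

Fisher's z: C = ½·ln((1+r)/(1−r)) = ½·ln(2.2258) = 0.4001.
n = ((z_{α/2} + z_β)/C)² + 3.
(1.960 + 1.645) / 0.4001 = 3.605 / 0.4001 = 9.010.
n = 9.010² + 3 = 81.18 + 3 = 84.2.
Round up.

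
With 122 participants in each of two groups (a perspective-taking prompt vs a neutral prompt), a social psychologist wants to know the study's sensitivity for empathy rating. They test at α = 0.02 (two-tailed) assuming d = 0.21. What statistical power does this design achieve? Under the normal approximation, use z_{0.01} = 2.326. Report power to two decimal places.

For two equal groups, power = Φ(d·√(n/2) − z_{α/2}).
d·√(n/2) = 0.21 × √(122/2) = 0.21 × 7.810 = 1.640.
z_β = 1.640 − 2.326 = -0.686.
Power = Φ(-0.686) = 0.246.

power ≈ 0.25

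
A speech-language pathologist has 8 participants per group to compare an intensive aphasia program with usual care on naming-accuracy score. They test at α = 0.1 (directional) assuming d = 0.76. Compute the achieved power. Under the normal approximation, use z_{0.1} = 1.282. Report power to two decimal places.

power ≈ 0.59

For two equal groups, power = Φ(d·√(n/2) − z_{α}).
d·√(n/2) = 0.76 × √(8/2) = 0.76 × 2.000 = 1.520.
z_β = 1.520 − 1.282 = 0.238.
Power = Φ(0.238) = 0.594.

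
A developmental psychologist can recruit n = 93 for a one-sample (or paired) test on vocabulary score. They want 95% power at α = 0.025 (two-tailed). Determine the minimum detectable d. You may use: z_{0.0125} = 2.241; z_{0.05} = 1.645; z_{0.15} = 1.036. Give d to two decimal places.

d_min ≈ 0.40

For a single sample (or paired design) of n = 93: d_min = (z_{α/2} + z_β)/√n.
z-sum = 2.241 + 1.645 = 3.886.
d_min = 3.886 / √93 = 3.886 / 9.644 = 0.403.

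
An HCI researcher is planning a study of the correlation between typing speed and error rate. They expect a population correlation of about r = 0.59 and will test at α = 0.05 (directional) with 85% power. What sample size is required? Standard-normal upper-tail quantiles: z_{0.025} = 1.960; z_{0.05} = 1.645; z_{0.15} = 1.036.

Fisher's z: C = ½·ln((1+r)/(1−r)) = ½·ln(3.8780) = 0.6777.
n = ((z_{α} + z_β)/C)² + 3.
(1.645 + 1.036) / 0.6777 = 2.681 / 0.6777 = 3.956.
n = 3.956² + 3 = 15.65 + 3 = 18.7.
Round up.

n = 19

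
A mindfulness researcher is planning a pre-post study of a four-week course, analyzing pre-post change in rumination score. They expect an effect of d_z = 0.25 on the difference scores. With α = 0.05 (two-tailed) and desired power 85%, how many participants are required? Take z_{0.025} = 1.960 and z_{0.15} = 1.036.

n = 144 pairs

For a paired (one-sample on differences) test: n = ((z_{α/2} + z_β) / d)².
z_{α/2} + z_β = 1.960 + 1.036 = 2.996.
n = (2.996 / 0.25)² = 11.984² = 143.62.
Round up.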